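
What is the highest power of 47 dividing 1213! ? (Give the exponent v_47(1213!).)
v_47(1213!) = 25

Legendre's formula: v_p(n!) = Σ_{k ≥ 1} ⌊n / p^k⌋. For p = 47, n = 1213, the terms are:
  ⌊1213/47^1⌋ = ⌊1213/47⌋ = 25
(the next term ⌊1213/47^2⌋ = 0, terminating the sum). Summing: v_47(1213!) = 25 = 25.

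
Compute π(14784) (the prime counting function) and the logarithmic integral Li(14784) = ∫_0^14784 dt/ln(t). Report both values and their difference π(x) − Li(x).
π(14784) = 1733;  Li(14784) ≈ 1754.14;  π(x) − Li(x) ≈ -21.14.

Direct count of primes ≤ 14784 gives π(14784) = 1733. Numerical evaluation of the logarithmic integral gives Li(14784) ≈ 1754.14. The difference π(x) − Li(x) ≈ -21.14 is typically negative for small/moderate x (Li(x) overestimates), though Littlewood's theorem shows this sign changes infinitely often.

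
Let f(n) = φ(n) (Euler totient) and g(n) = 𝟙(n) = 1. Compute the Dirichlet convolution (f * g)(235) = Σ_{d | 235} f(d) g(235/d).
(φ * 𝟙)(235) = 235

Divisors of 235: [1, 5, 47, 235]. For each d | 235:
  d = 1: φ(1) · 𝟙(235/1) = 1 · 1 = 1
  d = 5: φ(5) · 𝟙(235/5) = 4 · 1 = 4
  d = 47: φ(47) · 𝟙(235/47) = 46 · 1 = 46
  d = 235: φ(235) · 𝟙(235/235) = 184 · 1 = 184
Summing: (φ * 𝟙)(235) = 1 + 4 + 46 + 184 = 235.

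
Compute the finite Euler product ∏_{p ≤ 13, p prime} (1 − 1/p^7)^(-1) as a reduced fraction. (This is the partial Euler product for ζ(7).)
∏ = 3823532992398595385956921875/3791873603058129477401581447

The primes p ≤ 13 are [2, 3, 5, 7, 11, 13]. For each prime, (1 − 1/p^7)^(-1) = p^7 / (p^7 − 1). The product is (1 − 1/2^7)^(-1), (1 − 1/3^7)^(-1), (1 − 1/5^7)^(-1), (1 − 1/7^7)^(-1), (1 − 1/11^7)^(-1), (1 − 1/13^7)^(-1) = ∏ p^7 / (p^7 − 1) = 3823532992398595385956921875/3791873603058129477401581447.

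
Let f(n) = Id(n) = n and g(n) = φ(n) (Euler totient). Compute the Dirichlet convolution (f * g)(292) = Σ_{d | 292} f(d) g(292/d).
(Id * φ)(292) = 1160

Divisors of 292: [1, 2, 4, 73, 146, 292]. For each d | 292:
  d = 1: Id(1) · φ(292/1) = 1 · 144 = 144
  d = 2: Id(2) · φ(292/2) = 2 · 72 = 144
  d = 4: Id(4) · φ(292/4) = 4 · 72 = 288
  d = 73: Id(73) · φ(292/73) = 73 · 2 = 146
  d = 146: Id(146) · φ(292/146) = 146 · 1 = 146
  d = 292: Id(292) · φ(292/292) = 292 · 1 = 292
Summing: (Id * φ)(292) = 144 + 144 + 288 + 146 + 146 + 292 = 1160.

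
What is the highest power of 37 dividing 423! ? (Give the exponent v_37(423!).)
v_37(423!) = 11

Legendre's formula: v_p(n!) = Σ_{k ≥ 1} ⌊n / p^k⌋. For p = 37, n = 423, the terms are:
  ⌊423/37^1⌋ = ⌊423/37⌋ = 11
(the next term ⌊423/37^2⌋ = 0, terminating the sum). Summing: v_37(423!) = 11 = 11.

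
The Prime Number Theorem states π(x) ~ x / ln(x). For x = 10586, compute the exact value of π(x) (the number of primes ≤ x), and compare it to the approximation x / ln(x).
π(10586) = 1290;  x/ln(x) ≈ 1142.30;  relative error ≈ 11.45%.

Directly count primes up to 10586: π(10586) = 1290. The PNT approximation gives 10586/ln(10586) ≈ 10586/9.26729 ≈ 1142.30. Relative error (π(x) − x/ln(x)) / π(x) ≈ 11.45%; the approximation is known to undercount slightly (Li(x) is a better estimate).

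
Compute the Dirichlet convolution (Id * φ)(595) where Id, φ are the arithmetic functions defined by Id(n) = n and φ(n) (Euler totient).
(Id * φ)(595) = 3861

Divisors of 595: [1, 5, 7, 17, 35, 85, 119, 595]. For each d | 595:
  d = 1: Id(1) · φ(595/1) = 1 · 384 = 384
  d = 5: Id(5) · φ(595/5) = 5 · 96 = 480
  d = 7: Id(7) · φ(595/7) = 7 · 64 = 448
  d = 17: Id(17) · φ(595/17) = 17 · 24 = 408
  d = 35: Id(35) · φ(595/35) = 35 · 16 = 560
  d = 85: Id(85) · φ(595/85) = 85 · 6 = 510
  d = 119: Id(119) · φ(595/119) = 119 · 4 = 476
  d = 595: Id(595) · φ(595/595) = 595 · 1 = 595
Summing: (Id * φ)(595) = 384 + 480 + 448 + 408 + 560 + 510 + 476 + 595 = 3861.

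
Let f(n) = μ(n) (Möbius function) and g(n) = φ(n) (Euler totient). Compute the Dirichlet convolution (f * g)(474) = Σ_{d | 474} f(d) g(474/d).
(μ * φ)(474) = 0

Divisors of 474: [1, 2, 3, 6, 79, 158, 237, 474]. For each d | 474:
  d = 1: μ(1) · φ(474/1) = 1 · 156 = 156
  d = 2: μ(2) · φ(474/2) = -1 · 156 = -156
  d = 3: μ(3) · φ(474/3) = -1 · 78 = -78
  d = 6: μ(6) · φ(474/6) = 1 · 78 = 78
  d = 79: μ(79) · φ(474/79) = -1 · 2 = -2
  d = 158: μ(158) · φ(474/158) = 1 · 2 = 2
  d = 237: μ(237) · φ(474/237) = 1 · 1 = 1
  d = 474: μ(474) · φ(474/474) = -1 · 1 = -1
Summing: (μ * φ)(474) = 156 + -156 + -78 + 78 + -2 + 2 + 1 + -1 = 0.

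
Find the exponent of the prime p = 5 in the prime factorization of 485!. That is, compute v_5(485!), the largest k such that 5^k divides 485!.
v_5(485!) = 119

Legendre's formula: v_p(n!) = Σ_{k ≥ 1} ⌊n / p^k⌋. For p = 5, n = 485, the terms are:
  ⌊485/5^1⌋ = ⌊485/5⌋ = 97
  ⌊485/5^2⌋ = ⌊485/25⌋ = 19
  ⌊485/5^3⌋ = ⌊485/125⌋ = 3
(the next term ⌊485/5^4⌋ = 0, terminating the sum). Summing: v_5(485!) = 97 + 19 + 3 = 119.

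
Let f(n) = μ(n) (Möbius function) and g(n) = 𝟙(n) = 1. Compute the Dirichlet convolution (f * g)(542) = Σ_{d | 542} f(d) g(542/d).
(μ * 𝟙)(542) = 0

Divisors of 542: [1, 2, 271, 542]. For each d | 542:
  d = 1: μ(1) · 𝟙(542/1) = 1 · 1 = 1
  d = 2: μ(2) · 𝟙(542/2) = -1 · 1 = -1
  d = 271: μ(271) · 𝟙(542/271) = -1 · 1 = -1
  d = 542: μ(542) · 𝟙(542/542) = 1 · 1 = 1
Summing: (μ * 𝟙)(542) = 1 + -1 + -1 + 1 = 0.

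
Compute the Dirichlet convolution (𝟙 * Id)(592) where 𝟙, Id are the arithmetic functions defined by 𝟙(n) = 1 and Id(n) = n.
(𝟙 * Id)(592) = 1178

Divisors of 592: [1, 2, 4, 8, 16, 37, 74, 148, 296, 592]. For each d | 592:
  d = 1: 𝟙(1) · Id(592/1) = 1 · 592 = 592
  d = 2: 𝟙(2) · Id(592/2) = 1 · 296 = 296
  d = 4: 𝟙(4) · Id(592/4) = 1 · 148 = 148
  d = 8: 𝟙(8) · Id(592/8) = 1 · 74 = 74
  d = 16: 𝟙(16) · Id(592/16) = 1 · 37 = 37
  d = 37: 𝟙(37) · Id(592/37) = 1 · 16 = 16
  d = 74: 𝟙(74) · Id(592/74) = 1 · 8 = 8
  d = 148: 𝟙(148) · Id(592/148) = 1 · 4 = 4
  d = 296: 𝟙(296) · Id(592/296) = 1 · 2 = 2
  d = 592: 𝟙(592) · Id(592/592) = 1 · 1 = 1
Summing: (𝟙 * Id)(592) = 592 + 296 + 148 + 74 + 37 + 16 + 8 + 4 + 2 + 1 = 1178.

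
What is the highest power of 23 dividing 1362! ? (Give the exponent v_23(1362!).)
v_23(1362!) = 61

Legendre's formula: v_p(n!) = Σ_{k ≥ 1} ⌊n / p^k⌋. For p = 23, n = 1362, the terms are:
  ⌊1362/23^1⌋ = ⌊1362/23⌋ = 59
  ⌊1362/23^2⌋ = ⌊1362/529⌋ = 2
(the next term ⌊1362/23^3⌋ = 0, terminating the sum). Summing: v_23(1362!) = 59 + 2 = 61.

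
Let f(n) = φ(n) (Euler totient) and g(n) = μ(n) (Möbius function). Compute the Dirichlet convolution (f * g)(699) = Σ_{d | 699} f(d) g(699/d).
(φ * μ)(699) = 231

Divisors of 699: [1, 3, 233, 699]. For each d | 699:
  d = 1: φ(1) · μ(699/1) = 1 · 1 = 1
  d = 3: φ(3) · μ(699/3) = 2 · -1 = -2
  d = 233: φ(233) · μ(699/233) = 232 · -1 = -232
  d = 699: φ(699) · μ(699/699) = 464 · 1 = 464
Summing: (φ * μ)(699) = 1 + -2 + -232 + 464 = 231.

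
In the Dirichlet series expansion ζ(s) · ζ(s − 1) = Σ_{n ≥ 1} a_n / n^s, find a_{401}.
σ(401) = 402

In the product (Σ m^0/m^s)(Σ k / k^s) = Σ (Σ_{d | n} d) / n^s, the coefficient of 1/n^s is σ(n) = Σ_{d | n} d. For n = 401, divisors are [1, 401]; summing: σ(401) = 402.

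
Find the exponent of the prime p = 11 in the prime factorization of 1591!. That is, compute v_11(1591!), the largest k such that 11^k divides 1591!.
v_11(1591!) = 158

Legendre's formula: v_p(n!) = Σ_{k ≥ 1} ⌊n / p^k⌋. For p = 11, n = 1591, the terms are:
  ⌊1591/11^1⌋ = ⌊1591/11⌋ = 144
  ⌊1591/11^2⌋ = ⌊1591/121⌋ = 13
  ⌊1591/11^3⌋ = ⌊1591/1331⌋ = 1
(the next term ⌊1591/11^4⌋ = 0, terminating the sum). Summing: v_11(1591!) = 144 + 13 + 1 = 158.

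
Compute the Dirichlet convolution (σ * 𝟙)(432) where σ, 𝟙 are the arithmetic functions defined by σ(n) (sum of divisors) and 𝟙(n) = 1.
(σ * 𝟙)(432) = 3306

Divisors of 432: [1, 2, 3, 4, 6, 8, 9, 12, 16, 18, 24, 27, 36, 48, 54, 72, 108, 144, 216, 432]. For each d | 432:
  d = 1: σ(1) · 𝟙(432/1) = 1 · 1 = 1
  d = 2: σ(2) · 𝟙(432/2) = 3 · 1 = 3
  d = 3: σ(3) · 𝟙(432/3) = 4 · 1 = 4
  d = 4: σ(4) · 𝟙(432/4) = 7 · 1 = 7
  d = 6: σ(6) · 𝟙(432/6) = 12 · 1 = 12
  d = 8: σ(8) · 𝟙(432/8) = 15 · 1 = 15
  d = 9: σ(9) · 𝟙(432/9) = 13 · 1 = 13
  d = 12: σ(12) · 𝟙(432/12) = 28 · 1 = 28
  d = 16: σ(16) · 𝟙(432/16) = 31 · 1 = 31
  d = 18: σ(18) · 𝟙(432/18) = 39 · 1 = 39
  d = 24: σ(24) · 𝟙(432/24) = 60 · 1 = 60
  d = 27: σ(27) · 𝟙(432/27) = 40 · 1 = 40
  d = 36: σ(36) · 𝟙(432/36) = 91 · 1 = 91
  d = 48: σ(48) · 𝟙(432/48) = 124 · 1 = 124
  d = 54: σ(54) · 𝟙(432/54) = 120 · 1 = 120
  d = 72: σ(72) · 𝟙(432/72) = 195 · 1 = 195
  d = 108: σ(108) · 𝟙(432/108) = 280 · 1 = 280
  d = 144: σ(144) · 𝟙(432/144) = 403 · 1 = 403
  d = 216: σ(216) · 𝟙(432/216) = 600 · 1 = 600
  d = 432: σ(432) · 𝟙(432/432) = 1240 · 1 = 1240
Summing: (σ * 𝟙)(432) = 1 + 3 + 4 + 7 + 12 + 15 + 13 + 28 + 31 + 39 + 60 + 40 + 91 + 124 + 120 + 195 + 280 + 403 + 600 + 1240 = 3306.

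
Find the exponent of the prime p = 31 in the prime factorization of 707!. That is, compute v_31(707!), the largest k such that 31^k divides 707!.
v_31(707!) = 22

Legendre's formula: v_p(n!) = Σ_{k ≥ 1} ⌊n / p^k⌋. For p = 31, n = 707, the terms are:
  ⌊707/31^1⌋ = ⌊707/31⌋ = 22
(the next term ⌊707/31^2⌋ = 0, terminating the sum). Summing: v_31(707!) = 22 = 22.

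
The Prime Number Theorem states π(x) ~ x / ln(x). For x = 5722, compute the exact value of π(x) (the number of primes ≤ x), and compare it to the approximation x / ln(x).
π(5722) = 753;  x/ln(x) ≈ 661.34;  relative error ≈ 12.17%.

Directly count primes up to 5722: π(5722) = 753. The PNT approximation gives 5722/ln(5722) ≈ 5722/8.65207 ≈ 661.34. Relative error (π(x) − x/ln(x)) / π(x) ≈ 12.17%; the approximation is known to undercount slightly (Li(x) is a better estimate).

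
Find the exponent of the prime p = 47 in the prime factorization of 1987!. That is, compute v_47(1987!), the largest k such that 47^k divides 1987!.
v_47(1987!) = 42

Legendre's formula: v_p(n!) = Σ_{k ≥ 1} ⌊n / p^k⌋. For p = 47, n = 1987, the terms are:
  ⌊1987/47^1⌋ = ⌊1987/47⌋ = 42
(the next term ⌊1987/47^2⌋ = 0, terminating the sum). Summing: v_47(1987!) = 42 = 42.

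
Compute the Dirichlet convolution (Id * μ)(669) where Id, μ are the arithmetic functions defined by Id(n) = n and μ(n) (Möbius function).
(Id * μ)(669) = 444

Divisors of 669: [1, 3, 223, 669]. For each d | 669:
  d = 1: Id(1) · μ(669/1) = 1 · 1 = 1
  d = 3: Id(3) · μ(669/3) = 3 · -1 = -3
  d = 223: Id(223) · μ(669/223) = 223 · -1 = -223
  d = 669: Id(669) · μ(669/669) = 669 · 1 = 669
Summing: (Id * μ)(669) = 1 + -3 + -223 + 669 = 444.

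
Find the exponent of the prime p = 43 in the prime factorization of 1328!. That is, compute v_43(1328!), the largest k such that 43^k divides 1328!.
v_43(1328!) = 30

Legendre's formula: v_p(n!) = Σ_{k ≥ 1} ⌊n / p^k⌋. For p = 43, n = 1328, the terms are:
  ⌊1328/43^1⌋ = ⌊1328/43⌋ = 30
(the next term ⌊1328/43^2⌋ = 0, terminating the sum). Summing: v_43(1328!) = 30 = 30.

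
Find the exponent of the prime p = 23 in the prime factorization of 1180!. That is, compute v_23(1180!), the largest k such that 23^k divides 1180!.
v_23(1180!) = 53

Legendre's formula: v_p(n!) = Σ_{k ≥ 1} ⌊n / p^k⌋. For p = 23, n = 1180, the terms are:
  ⌊1180/23^1⌋ = ⌊1180/23⌋ = 51
  ⌊1180/23^2⌋ = ⌊1180/529⌋ = 2
(the next term ⌊1180/23^3⌋ = 0, terminating the sum). Summing: v_23(1180!) = 51 + 2 = 53.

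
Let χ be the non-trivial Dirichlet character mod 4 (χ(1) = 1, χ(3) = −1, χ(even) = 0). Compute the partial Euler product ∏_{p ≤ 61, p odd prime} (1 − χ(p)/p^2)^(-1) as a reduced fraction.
∏ = 41649646786025278187758845901/45453901250007819878400000000

The odd primes p ≤ 61 are [3, 5, 7, 11, 13, 17, 19, 23, 29, 31, 37, 41, 43, 47, 53, 59, 61]. For each, χ(p) = 1 if p ≡ 1 mod 4, χ(p) = −1 if p ≡ 3 mod 4. Taking (1 − χ(p)/p^2)^(-1) = p^2/(p^2 − χ(p)): (1 − (-1)/3^2)^(-1) · (1 − (1)/5^2)^(-1) · (1 − (-1)/7^2)^(-1) · (1 − (-1)/11^2)^(-1) · (1 − (1)/13^2)^(-1) · (1 − (1)/17^2)^(-1) · (1 − (-1)/19^2)^(-1) · (1 − (-1)/23^2)^(-1) · (1 − (1)/29^2)^(-1) · (1 − (-1)/31^2)^(-1) · (1 − (1)/37^2)^(-1) · (1 − (1)/41^2)^(-1) · (1 − (-1)/43^2)^(-1) · (1 − (-1)/47^2)^(-1) · (1 − (1)/53^2)^(-1) · (1 − (-1)/59^2)^(-1) · (1 − (1)/61^2)^(-1) = 41649646786025278187758845901/45453901250007819878400000000.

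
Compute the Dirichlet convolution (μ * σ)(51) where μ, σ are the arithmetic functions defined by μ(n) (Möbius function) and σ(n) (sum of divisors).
(μ * σ)(51) = 51

Divisors of 51: [1, 3, 17, 51]. For each d | 51:
  d = 1: μ(1) · σ(51/1) = 1 · 72 = 72
  d = 3: μ(3) · σ(51/3) = -1 · 18 = -18
  d = 17: μ(17) · σ(51/17) = -1 · 4 = -4
  d = 51: μ(51) · σ(51/51) = 1 · 1 = 1
Summing: (μ * σ)(51) = 72 + -18 + -4 + 1 = 51.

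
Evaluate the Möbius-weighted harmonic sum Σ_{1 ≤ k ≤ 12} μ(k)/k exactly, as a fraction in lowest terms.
Σ μ(k)/k = -1/2310

Values of μ(k) for 1 ≤ k ≤ 12: μ(1) = 1, μ(2) = -1, μ(3) = -1, μ(5) = -1, μ(6) = 1, μ(7) = -1, μ(10) = 1, μ(11) = -1, with μ = 0 on non-squarefree integers. Summing μ(k)/k for k where μ(k) ≠ 0 gives -1/2310 ≈ -0.0004. (PNT ⟺ this sum → 0 as n → ∞.)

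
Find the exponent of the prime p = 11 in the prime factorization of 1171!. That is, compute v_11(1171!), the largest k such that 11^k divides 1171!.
v_11(1171!) = 115

Legendre's formula: v_p(n!) = Σ_{k ≥ 1} ⌊n / p^k⌋. For p = 11, n = 1171, the terms are:
  ⌊1171/11^1⌋ = ⌊1171/11⌋ = 106
  ⌊1171/11^2⌋ = ⌊1171/121⌋ = 9
(the next term ⌊1171/11^3⌋ = 0, terminating the sum). Summing: v_11(1171!) = 106 + 9 = 115.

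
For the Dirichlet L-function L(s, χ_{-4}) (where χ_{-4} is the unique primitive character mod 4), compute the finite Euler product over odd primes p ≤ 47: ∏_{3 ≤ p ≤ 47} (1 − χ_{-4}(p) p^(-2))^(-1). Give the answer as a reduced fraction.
∏ = 114726379539814929565547/125247697987829760000000

The odd primes p ≤ 47 are [3, 5, 7, 11, 13, 17, 19, 23, 29, 31, 37, 41, 43, 47]. For each, χ(p) = 1 if p ≡ 1 mod 4, χ(p) = −1 if p ≡ 3 mod 4. Taking (1 − χ(p)/p^2)^(-1) = p^2/(p^2 − χ(p)): (1 − (-1)/3^2)^(-1) · (1 − (1)/5^2)^(-1) · (1 − (-1)/7^2)^(-1) · (1 − (-1)/11^2)^(-1) · (1 − (1)/13^2)^(-1) · (1 − (1)/17^2)^(-1) · (1 − (-1)/19^2)^(-1) · (1 − (-1)/23^2)^(-1) · (1 − (1)/29^2)^(-1) · (1 − (-1)/31^2)^(-1) · (1 − (1)/37^2)^(-1) · (1 − (1)/41^2)^(-1) · (1 − (-1)/43^2)^(-1) · (1 − (-1)/47^2)^(-1) = 114726379539814929565547/125247697987829760000000.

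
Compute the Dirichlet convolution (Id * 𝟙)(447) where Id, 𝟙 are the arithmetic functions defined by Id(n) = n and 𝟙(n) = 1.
(Id * 𝟙)(447) = 600

Divisors of 447: [1, 3, 149, 447]. For each d | 447:
  d = 1: Id(1) · 𝟙(447/1) = 1 · 1 = 1
  d = 3: Id(3) · 𝟙(447/3) = 3 · 1 = 3
  d = 149: Id(149) · 𝟙(447/149) = 149 · 1 = 149
  d = 447: Id(447) · 𝟙(447/447) = 447 · 1 = 447
Summing: (Id * 𝟙)(447) = 1 + 3 + 149 + 447 = 600.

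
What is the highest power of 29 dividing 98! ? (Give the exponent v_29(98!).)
v_29(98!) = 3

Legendre's formula: v_p(n!) = Σ_{k ≥ 1} ⌊n / p^k⌋. For p = 29, n = 98, the terms are:
  ⌊98/29^1⌋ = ⌊98/29⌋ = 3
(the next term ⌊98/29^2⌋ = 0, terminating the sum). Summing: v_29(98!) = 3 = 3.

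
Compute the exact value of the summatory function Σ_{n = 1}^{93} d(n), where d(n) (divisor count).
Σ_{n ≤ 93} d(n) = 439

Compute d(n) for each 1 ≤ n ≤ 93: d(1) = 1, d(2) = 2, d(3) = 2, d(4) = 3, d(5) = 2, d(6) = 4, d(7) = 2, d(8) = 4, d(9) = 3, d(10) = 4, d(11) = 2, d(12) = 6, d(13) = 2, d(14) = 4, d(15) = 4, d(16) = 5, d(17) = 2, d(18) = 6, d(19) = 2, d(20) = 6, d(21) = 4, d(22) = 4, d(23) = 2, d(24) = 8, d(25) = 3, d(26) = 4, d(27) = 4, d(28) = 6, d(29) = 2, d(30) = 8, d(31) = 2, d(32) = 6, d(33) = 4, d(34) = 4, d(35) = 4, d(36) = 9, d(37) = 2, d(38) = 4, d(39) = 4, d(40) = 8, d(41) = 2, d(42) = 8, d(43) = 2, d(44) = 6, d(45) = 6, d(46) = 4, d(47) = 2, d(48) = 10, d(49) = 3, d(50) = 6, d(51) = 4, d(52) = 6, d(53) = 2, d(54) = 8, d(55) = 4, d(56) = 8, d(57) = 4, d(58) = 4, d(59) = 2, d(60) = 12, d(61) = 2, d(62) = 4, d(63) = 6, d(64) = 7, d(65) = 4, d(66) = 8, d(67) = 2, d(68) = 6, d(69) = 4, d(70) = 8, d(71) = 2, d(72) = 12, d(73) = 2, d(74) = 4, d(75) = 6, d(76) = 6, d(77) = 4, d(78) = 8, d(79) = 2, d(80) = 10, d(81) = 5, d(82) = 4, d(83) = 2, d(84) = 12, d(85) = 4, d(86) = 4, d(87) = 4, d(88) = 8, d(89) = 2, d(90) = 12, d(91) = 4, d(92) = 6, d(93) = 4. Summing all 93 values: 439. (Dirichlet's divisor formula: Σ_{n ≤ x} d(n) = x ln(x) + (2γ − 1) x + O(√x). For x = 93, the asymptotic estimate is ≈ 435.89.)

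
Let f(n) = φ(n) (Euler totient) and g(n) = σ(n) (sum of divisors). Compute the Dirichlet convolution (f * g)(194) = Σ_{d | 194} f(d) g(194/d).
(φ * σ)(194) = 776

Divisors of 194: [1, 2, 97, 194]. For each d | 194:
  d = 1: φ(1) · σ(194/1) = 1 · 294 = 294
  d = 2: φ(2) · σ(194/2) = 1 · 98 = 98
  d = 97: φ(97) · σ(194/97) = 96 · 3 = 288
  d = 194: φ(194) · σ(194/194) = 96 · 1 = 96
Summing: (φ * σ)(194) = 294 + 98 + 288 + 96 = 776.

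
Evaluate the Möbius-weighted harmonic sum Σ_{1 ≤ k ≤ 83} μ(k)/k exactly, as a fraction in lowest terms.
Σ μ(k)/k = -223590076836035175208867029720/8902150522975861711854133933093

Values of μ(k) for 1 ≤ k ≤ 83: μ(1) = 1, μ(2) = -1, μ(3) = -1, μ(5) = -1, μ(6) = 1, μ(7) = -1, μ(10) = 1, μ(11) = -1, μ(13) = -1, μ(14) = 1, μ(15) = 1, μ(17) = -1, μ(19) = -1, μ(21) = 1, μ(22) = 1, μ(23) = -1, μ(26) = 1, μ(29) = -1, μ(30) = -1, μ(31) = -1, μ(33) = 1, μ(34) = 1, μ(35) = 1, μ(37) = -1, μ(38) = 1, μ(39) = 1, μ(41) = -1, μ(42) = -1, μ(43) = -1, μ(46) = 1, μ(47) = -1, μ(51) = 1, μ(53) = -1, μ(55) = 1, μ(57) = 1, μ(58) = 1, μ(59) = -1, μ(61) = -1, μ(62) = 1, μ(65) = 1, μ(66) = -1, μ(67) = -1, μ(69) = 1, μ(70) = -1, μ(71) = -1, μ(73) = -1, μ(74) = 1, μ(77) = 1, μ(78) = -1, μ(79) = -1, μ(82) = 1, μ(83) = -1, with μ = 0 on non-squarefree integers. Summing μ(k)/k for k where μ(k) ≠ 0 gives -223590076836035175208867029720/8902150522975861711854133933093 ≈ -0.0251. (PNT ⟺ this sum → 0 as n → ∞.)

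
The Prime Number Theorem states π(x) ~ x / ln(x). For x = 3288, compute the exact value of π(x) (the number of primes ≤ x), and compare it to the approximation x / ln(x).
π(3288) = 462;  x/ln(x) ≈ 406.02;  relative error ≈ 12.12%.

Directly count primes up to 3288: π(3288) = 462. The PNT approximation gives 3288/ln(3288) ≈ 3288/8.09803 ≈ 406.02. Relative error (π(x) − x/ln(x)) / π(x) ≈ 12.12%; the approximation is known to undercount slightly (Li(x) is a better estimate).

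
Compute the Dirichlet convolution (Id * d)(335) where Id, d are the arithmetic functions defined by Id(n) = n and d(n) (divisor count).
(Id * d)(335) = 483

Divisors of 335: [1, 5, 67, 335]. For each d | 335:
  d = 1: Id(1) · d(335/1) = 1 · 4 = 4
  d = 5: Id(5) · d(335/5) = 5 · 2 = 10
  d = 67: Id(67) · d(335/67) = 67 · 2 = 134
  d = 335: Id(335) · d(335/335) = 335 · 1 = 335
Summing: (Id * d)(335) = 4 + 10 + 134 + 335 = 483.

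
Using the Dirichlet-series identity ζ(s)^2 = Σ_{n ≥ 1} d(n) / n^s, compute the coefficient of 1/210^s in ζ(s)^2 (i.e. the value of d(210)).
d(210) = 16

ζ(s)^2 = (Σ 1/m^s)(Σ 1/k^s). The coefficient of 1/n^s in the product is the number of ordered pairs (m, k) with mk = n, which equals d(n). For n = 210, divisors are [1, 2, 3, 5, 6, 7, 10, 14, 15, 21, 30, 35, 42, 70, 105, 210], so d(210) = 16.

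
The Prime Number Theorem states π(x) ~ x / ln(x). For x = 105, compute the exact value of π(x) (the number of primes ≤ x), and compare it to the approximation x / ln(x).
π(105) = 27;  x/ln(x) ≈ 22.56;  relative error ≈ 16.44%.

Directly count primes up to 105: π(105) = 27. The PNT approximation gives 105/ln(105) ≈ 105/4.65396 ≈ 22.56. Relative error (π(x) − x/ln(x)) / π(x) ≈ 16.44%; the approximation is known to undercount slightly (Li(x) is a better estimate).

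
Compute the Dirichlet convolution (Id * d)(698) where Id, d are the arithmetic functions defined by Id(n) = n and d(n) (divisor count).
(Id * d)(698) = 1404

Divisors of 698: [1, 2, 349, 698]. For each d | 698:
  d = 1: Id(1) · d(698/1) = 1 · 4 = 4
  d = 2: Id(2) · d(698/2) = 2 · 2 = 4
  d = 349: Id(349) · d(698/349) = 349 · 2 = 698
  d = 698: Id(698) · d(698/698) = 698 · 1 = 698
Summing: (Id * d)(698) = 4 + 4 + 698 + 698 = 1404.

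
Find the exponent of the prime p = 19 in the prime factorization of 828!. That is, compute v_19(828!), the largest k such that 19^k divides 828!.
v_19(828!) = 45

Legendre's formula: v_p(n!) = Σ_{k ≥ 1} ⌊n / p^k⌋. For p = 19, n = 828, the terms are:
  ⌊828/19^1⌋ = ⌊828/19⌋ = 43
  ⌊828/19^2⌋ = ⌊828/361⌋ = 2
(the next term ⌊828/19^3⌋ = 0, terminating the sum). Summing: v_19(828!) = 43 + 2 = 45.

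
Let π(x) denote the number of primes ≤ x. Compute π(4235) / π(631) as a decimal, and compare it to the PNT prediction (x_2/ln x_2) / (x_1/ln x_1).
π(4235)/π(631) = 580/115 ≈ 5.0435;  PNT prediction ≈ 5.1815.

π(631) = 115 and π(4235) = 580, so π(4235)/π(631) ≈ 5.0435. The PNT-predicted ratio is (4235/ln(4235)) / (631/ln(631)) ≈ 5.1815. The two agree to within a few percent, as expected.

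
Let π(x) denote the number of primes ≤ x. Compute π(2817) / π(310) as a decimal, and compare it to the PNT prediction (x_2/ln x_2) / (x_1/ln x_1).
π(2817)/π(310) = 409/63 ≈ 6.4921;  PNT prediction ≈ 6.5625.

π(310) = 63 and π(2817) = 409, so π(2817)/π(310) ≈ 6.4921. The PNT-predicted ratio is (2817/ln(2817)) / (310/ln(310)) ≈ 6.5625. The two agree to within a few percent, as expected.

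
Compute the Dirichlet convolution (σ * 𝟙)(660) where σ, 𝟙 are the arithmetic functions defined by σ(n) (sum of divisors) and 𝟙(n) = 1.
(σ * 𝟙)(660) = 5005

Divisors of 660: [1, 2, 3, 4, 5, 6, 10, 11, 12, 15, 20, 22, 30, 33, 44, 55, 60, 66, 110, 132, 165, 220, 330, 660]. For each d | 660:
  d = 1: σ(1) · 𝟙(660/1) = 1 · 1 = 1
  d = 2: σ(2) · 𝟙(660/2) = 3 · 1 = 3
  d = 3: σ(3) · 𝟙(660/3) = 4 · 1 = 4
  d = 4: σ(4) · 𝟙(660/4) = 7 · 1 = 7
  d = 5: σ(5) · 𝟙(660/5) = 6 · 1 = 6
  d = 6: σ(6) · 𝟙(660/6) = 12 · 1 = 12
  d = 10: σ(10) · 𝟙(660/10) = 18 · 1 = 18
  d = 11: σ(11) · 𝟙(660/11) = 12 · 1 = 12
  d = 12: σ(12) · 𝟙(660/12) = 28 · 1 = 28
  d = 15: σ(15) · 𝟙(660/15) = 24 · 1 = 24
  d = 20: σ(20) · 𝟙(660/20) = 42 · 1 = 42
  d = 22: σ(22) · 𝟙(660/22) = 36 · 1 = 36
  d = 30: σ(30) · 𝟙(660/30) = 72 · 1 = 72
  d = 33: σ(33) · 𝟙(660/33) = 48 · 1 = 48
  d = 44: σ(44) · 𝟙(660/44) = 84 · 1 = 84
  d = 55: σ(55) · 𝟙(660/55) = 72 · 1 = 72
  d = 60: σ(60) · 𝟙(660/60) = 168 · 1 = 168
  d = 66: σ(66) · 𝟙(660/66) = 144 · 1 = 144
  d = 110: σ(110) · 𝟙(660/110) = 216 · 1 = 216
  d = 132: σ(132) · 𝟙(660/132) = 336 · 1 = 336
  d = 165: σ(165) · 𝟙(660/165) = 288 · 1 = 288
  d = 220: σ(220) · 𝟙(660/220) = 504 · 1 = 504
  d = 330: σ(330) · 𝟙(660/330) = 864 · 1 = 864
  d = 660: σ(660) · 𝟙(660/660) = 2016 · 1 = 2016
Summing: (σ * 𝟙)(660) = 1 + 3 + 4 + 7 + 6 + 12 + 18 + 12 + 28 + 24 + 42 + 36 + 72 + 48 + 84 + 72 + 168 + 144 + 216 + 336 + 288 + 504 + 864 + 2016 = 5005.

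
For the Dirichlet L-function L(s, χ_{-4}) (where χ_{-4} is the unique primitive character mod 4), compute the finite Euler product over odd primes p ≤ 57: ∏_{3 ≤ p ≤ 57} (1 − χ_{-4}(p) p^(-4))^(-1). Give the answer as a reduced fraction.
∏ = 257364431333305770108011762895409938991497014556861335561/260241495905762991772533773778373936417391479107040051200

The odd primes p ≤ 57 are [3, 5, 7, 11, 13, 17, 19, 23, 29, 31, 37, 41, 43, 47, 53]. For each, χ(p) = 1 if p ≡ 1 mod 4, χ(p) = −1 if p ≡ 3 mod 4. Taking (1 − χ(p)/p^4)^(-1) = p^4/(p^4 − χ(p)): (1 − (-1)/3^4)^(-1) · (1 − (1)/5^4)^(-1) · (1 − (-1)/7^4)^(-1) · (1 − (-1)/11^4)^(-1) · (1 − (1)/13^4)^(-1) · (1 − (1)/17^4)^(-1) · (1 − (-1)/19^4)^(-1) · (1 − (-1)/23^4)^(-1) · (1 − (1)/29^4)^(-1) · (1 − (-1)/31^4)^(-1) · (1 − (1)/37^4)^(-1) · (1 − (1)/41^4)^(-1) · (1 − (-1)/43^4)^(-1) · (1 − (-1)/47^4)^(-1) · (1 − (1)/53^4)^(-1) = 257364431333305770108011762895409938991497014556861335561/260241495905762991772533773778373936417391479107040051200.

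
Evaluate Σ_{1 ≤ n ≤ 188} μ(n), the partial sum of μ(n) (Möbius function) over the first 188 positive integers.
Σ_{n ≤ 188} μ(n) = -3

Compute μ(n) for each 1 ≤ n ≤ 188: μ(1) = 1, μ(2) = -1, μ(3) = -1, μ(4) = 0, μ(5) = -1, μ(6) = 1, μ(7) = -1, μ(8) = 0, μ(9) = 0, μ(10) = 1, μ(11) = -1, μ(12) = 0, μ(13) = -1, μ(14) = 1, μ(15) = 1, μ(16) = 0, μ(17) = -1, μ(18) = 0, μ(19) = -1, μ(20) = 0, μ(21) = 1, μ(22) = 1, μ(23) = -1, μ(24) = 0, μ(25) = 0, μ(26) = 1, μ(27) = 0, μ(28) = 0, μ(29) = -1, μ(30) = -1, μ(31) = -1, μ(32) = 0, μ(33) = 1, μ(34) = 1, μ(35) = 1, μ(36) = 0, μ(37) = -1, μ(38) = 1, μ(39) = 1, μ(40) = 0, μ(41) = -1, μ(42) = -1, μ(43) = -1, μ(44) = 0, μ(45) = 0, μ(46) = 1, μ(47) = -1, μ(48) = 0, μ(49) = 0, μ(50) = 0, μ(51) = 1, μ(52) = 0, μ(53) = -1, μ(54) = 0, μ(55) = 1, μ(56) = 0, μ(57) = 1, μ(58) = 1, μ(59) = -1, μ(60) = 0, μ(61) = -1, μ(62) = 1, μ(63) = 0, μ(64) = 0, μ(65) = 1, μ(66) = -1, μ(67) = -1, μ(68) = 0, μ(69) = 1, μ(70) = -1, μ(71) = -1, μ(72) = 0, μ(73) = -1, μ(74) = 1, μ(75) = 0, μ(76) = 0, μ(77) = 1, μ(78) = -1, μ(79) = -1, μ(80) = 0, μ(81) = 0, μ(82) = 1, μ(83) = -1, μ(84) = 0, μ(85) = 1, μ(86) = 1, μ(87) = 1, μ(88) = 0, μ(89) = -1, μ(90) = 0, μ(91) = 1, μ(92) = 0, μ(93) = 1, μ(94) = 1, μ(95) = 1, μ(96) = 0, μ(97) = -1, μ(98) = 0, μ(99) = 0, μ(100) = 0, μ(101) = -1, μ(102) = -1, μ(103) = -1, μ(104) = 0, μ(105) = -1, μ(106) = 1, μ(107) = -1, μ(108) = 0, μ(109) = -1, μ(110) = -1, μ(111) = 1, μ(112) = 0, μ(113) = -1, μ(114) = -1, μ(115) = 1, μ(116) = 0, μ(117) = 0, μ(118) = 1, μ(119) = 1, μ(120) = 0, μ(121) = 0, μ(122) = 1, μ(123) = 1, μ(124) = 0, μ(125) = 0, μ(126) = 0, μ(127) = -1, μ(128) = 0, μ(129) = 1, μ(130) = -1, μ(131) = -1, μ(132) = 0, μ(133) = 1, μ(134) = 1, μ(135) = 0, μ(136) = 0, μ(137) = -1, μ(138) = -1, μ(139) = -1, μ(140) = 0, μ(141) = 1, μ(142) = 1, μ(143) = 1, μ(144) = 0, μ(145) = 1, μ(146) = 1, μ(147) = 0, μ(148) = 0, μ(149) = -1, μ(150) = 0, μ(151) = -1, μ(152) = 0, μ(153) = 0, μ(154) = -1, μ(155) = 1, μ(156) = 0, μ(157) = -1, μ(158) = 1, μ(159) = 1, μ(160) = 0, μ(161) = 1, μ(162) = 0, μ(163) = -1, μ(164) = 0, μ(165) = -1, μ(166) = 1, μ(167) = -1, μ(168) = 0, μ(169) = 0, μ(170) = -1, μ(171) = 0, μ(172) = 0, μ(173) = -1, μ(174) = -1, μ(175) = 0, μ(176) = 0, μ(177) = 1, μ(178) = 1, μ(179) = -1, μ(180) = 0, μ(181) = -1, μ(182) = -1, μ(183) = 1, μ(184) = 0, μ(185) = 1, μ(186) = -1, μ(187) = 1, μ(188) = 0. Summing all 188 values: -3. (Mertens function M(x) = Σ_{n ≤ x} μ(n); on average M(x) should be small (PNT ⟺ M(x) = o(x)).)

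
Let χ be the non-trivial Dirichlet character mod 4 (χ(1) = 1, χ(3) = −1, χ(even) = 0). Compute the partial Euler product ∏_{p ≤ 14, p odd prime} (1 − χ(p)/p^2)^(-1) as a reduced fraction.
∏ = 143143/156160

The odd primes p ≤ 14 are [3, 5, 7, 11, 13]. For each, χ(p) = 1 if p ≡ 1 mod 4, χ(p) = −1 if p ≡ 3 mod 4. Taking (1 − χ(p)/p^2)^(-1) = p^2/(p^2 − χ(p)): (1 − (-1)/3^2)^(-1) · (1 − (1)/5^2)^(-1) · (1 − (-1)/7^2)^(-1) · (1 − (-1)/11^2)^(-1) · (1 − (1)/13^2)^(-1) = 143143/156160.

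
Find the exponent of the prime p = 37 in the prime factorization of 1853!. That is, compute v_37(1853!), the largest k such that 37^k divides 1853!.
v_37(1853!) = 51

Legendre's formula: v_p(n!) = Σ_{k ≥ 1} ⌊n / p^k⌋. For p = 37, n = 1853, the terms are:
  ⌊1853/37^1⌋ = ⌊1853/37⌋ = 50
  ⌊1853/37^2⌋ = ⌊1853/1369⌋ = 1
(the next term ⌊1853/37^3⌋ = 0, terminating the sum). Summing: v_37(1853!) = 50 + 1 = 51.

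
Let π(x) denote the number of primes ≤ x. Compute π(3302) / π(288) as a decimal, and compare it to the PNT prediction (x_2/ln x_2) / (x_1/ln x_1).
π(3302)/π(288) = 464/61 ≈ 7.6066;  PNT prediction ≈ 8.0135.

π(288) = 61 and π(3302) = 464, so π(3302)/π(288) ≈ 7.6066. The PNT-predicted ratio is (3302/ln(3302)) / (288/ln(288)) ≈ 8.0135. The two agree to within a few percent, as expected.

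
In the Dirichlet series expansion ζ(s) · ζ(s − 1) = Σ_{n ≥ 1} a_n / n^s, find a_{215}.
σ(215) = 264

In the product (Σ m^0/m^s)(Σ k / k^s) = Σ (Σ_{d | n} d) / n^s, the coefficient of 1/n^s is σ(n) = Σ_{d | n} d. For n = 215, divisors are [1, 5, 43, 215]; summing: σ(215) = 264.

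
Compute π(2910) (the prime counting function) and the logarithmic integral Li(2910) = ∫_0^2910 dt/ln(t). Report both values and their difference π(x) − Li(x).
π(2910) = 421;  Li(2910) ≈ 431.50;  π(x) − Li(x) ≈ -10.50.

Direct count of primes ≤ 2910 gives π(2910) = 421. Numerical evaluation of the logarithmic integral gives Li(2910) ≈ 431.50. The difference π(x) − Li(x) ≈ -10.50 is typically negative for small/moderate x (Li(x) overestimates), though Littlewood's theorem shows this sign changes infinitely often.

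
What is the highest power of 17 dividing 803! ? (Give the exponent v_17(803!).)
v_17(803!) = 49

Legendre's formula: v_p(n!) = Σ_{k ≥ 1} ⌊n / p^k⌋. For p = 17, n = 803, the terms are:
  ⌊803/17^1⌋ = ⌊803/17⌋ = 47
  ⌊803/17^2⌋ = ⌊803/289⌋ = 2
(the next term ⌊803/17^3⌋ = 0, terminating the sum). Summing: v_17(803!) = 47 + 2 = 49.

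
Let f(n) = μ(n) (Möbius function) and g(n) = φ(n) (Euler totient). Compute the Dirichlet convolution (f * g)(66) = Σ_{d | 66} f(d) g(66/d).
(μ * φ)(66) = 0

Divisors of 66: [1, 2, 3, 6, 11, 22, 33, 66]. For each d | 66:
  d = 1: μ(1) · φ(66/1) = 1 · 20 = 20
  d = 2: μ(2) · φ(66/2) = -1 · 20 = -20
  d = 3: μ(3) · φ(66/3) = -1 · 10 = -10
  d = 6: μ(6) · φ(66/6) = 1 · 10 = 10
  d = 11: μ(11) · φ(66/11) = -1 · 2 = -2
  d = 22: μ(22) · φ(66/22) = 1 · 2 = 2
  d = 33: μ(33) · φ(66/33) = 1 · 1 = 1
  d = 66: μ(66) · φ(66/66) = -1 · 1 = -1
Summing: (μ * φ)(66) = 20 + -20 + -10 + 10 + -2 + 2 + 1 + -1 = 0.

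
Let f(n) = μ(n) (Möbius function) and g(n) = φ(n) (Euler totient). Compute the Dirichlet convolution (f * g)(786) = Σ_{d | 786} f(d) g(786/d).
(μ * φ)(786) = 0

Divisors of 786: [1, 2, 3, 6, 131, 262, 393, 786]. For each d | 786:
  d = 1: μ(1) · φ(786/1) = 1 · 260 = 260
  d = 2: μ(2) · φ(786/2) = -1 · 260 = -260
  d = 3: μ(3) · φ(786/3) = -1 · 130 = -130
  d = 6: μ(6) · φ(786/6) = 1 · 130 = 130
  d = 131: μ(131) · φ(786/131) = -1 · 2 = -2
  d = 262: μ(262) · φ(786/262) = 1 · 2 = 2
  d = 393: μ(393) · φ(786/393) = 1 · 1 = 1
  d = 786: μ(786) · φ(786/786) = -1 · 1 = -1
Summing: (μ * φ)(786) = 260 + -260 + -130 + 130 + -2 + 2 + 1 + -1 = 0.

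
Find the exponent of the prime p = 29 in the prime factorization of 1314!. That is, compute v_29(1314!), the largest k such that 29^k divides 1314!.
v_29(1314!) = 46

Legendre's formula: v_p(n!) = Σ_{k ≥ 1} ⌊n / p^k⌋. For p = 29, n = 1314, the terms are:
  ⌊1314/29^1⌋ = ⌊1314/29⌋ = 45
  ⌊1314/29^2⌋ = ⌊1314/841⌋ = 1
(the next term ⌊1314/29^3⌋ = 0, terminating the sum). Summing: v_29(1314!) = 45 + 1 = 46.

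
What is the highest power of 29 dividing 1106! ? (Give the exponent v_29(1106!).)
v_29(1106!) = 39

Legendre's formula: v_p(n!) = Σ_{k ≥ 1} ⌊n / p^k⌋. For p = 29, n = 1106, the terms are:
  ⌊1106/29^1⌋ = ⌊1106/29⌋ = 38
  ⌊1106/29^2⌋ = ⌊1106/841⌋ = 1
(the next term ⌊1106/29^3⌋ = 0, terminating the sum). Summing: v_29(1106!) = 38 + 1 = 39.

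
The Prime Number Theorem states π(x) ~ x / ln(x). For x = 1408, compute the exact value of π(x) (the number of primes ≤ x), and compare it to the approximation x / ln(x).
π(1408) = 222;  x/ln(x) ≈ 194.21;  relative error ≈ 12.52%.

Directly count primes up to 1408: π(1408) = 222. The PNT approximation gives 1408/ln(1408) ≈ 1408/7.24993 ≈ 194.21. Relative error (π(x) − x/ln(x)) / π(x) ≈ 12.52%; the approximation is known to undercount slightly (Li(x) is a better estimate).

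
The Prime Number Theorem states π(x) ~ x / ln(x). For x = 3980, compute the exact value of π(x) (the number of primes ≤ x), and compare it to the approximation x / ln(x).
π(3980) = 549;  x/ln(x) ≈ 480.15;  relative error ≈ 12.54%.

Directly count primes up to 3980: π(3980) = 549. The PNT approximation gives 3980/ln(3980) ≈ 3980/8.28904 ≈ 480.15. Relative error (π(x) − x/ln(x)) / π(x) ≈ 12.54%; the approximation is known to undercount slightly (Li(x) is a better estimate).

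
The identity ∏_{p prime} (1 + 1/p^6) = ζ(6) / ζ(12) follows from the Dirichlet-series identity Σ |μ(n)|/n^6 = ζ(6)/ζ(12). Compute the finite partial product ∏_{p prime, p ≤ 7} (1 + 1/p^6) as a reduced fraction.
∏ = 17446405561/17153224200

The primes p ≤ 7 are [2, 3, 5, 7]. For each, (1 + 1/p^6) = (p^6 + 1)/p^6. Multiplying these fractions over p ∈ [2, 3, 5, 7] gives 17446405561/17153224200. (In the limit P → ∞ this tends to ζ(6)/ζ(12).)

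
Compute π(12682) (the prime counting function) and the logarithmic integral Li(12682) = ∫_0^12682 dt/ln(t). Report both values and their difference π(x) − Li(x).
π(12682) = 1514;  Li(12682) ≈ 1533.49;  π(x) − Li(x) ≈ -19.49.

Direct count of primes ≤ 12682 gives π(12682) = 1514. Numerical evaluation of the logarithmic integral gives Li(12682) ≈ 1533.49. The difference π(x) − Li(x) ≈ -19.49 is typically negative for small/moderate x (Li(x) overestimates), though Littlewood's theorem shows this sign changes infinitely often.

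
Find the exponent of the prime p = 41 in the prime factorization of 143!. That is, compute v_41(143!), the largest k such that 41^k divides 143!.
v_41(143!) = 3

Legendre's formula: v_p(n!) = Σ_{k ≥ 1} ⌊n / p^k⌋. For p = 41, n = 143, the terms are:
  ⌊143/41^1⌋ = ⌊143/41⌋ = 3
(the next term ⌊143/41^2⌋ = 0, terminating the sum). Summing: v_41(143!) = 3 = 3.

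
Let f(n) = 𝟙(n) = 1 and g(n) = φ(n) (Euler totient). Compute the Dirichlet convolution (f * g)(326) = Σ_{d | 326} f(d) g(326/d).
(𝟙 * φ)(326) = 326

Divisors of 326: [1, 2, 163, 326]. For each d | 326:
  d = 1: 𝟙(1) · φ(326/1) = 1 · 162 = 162
  d = 2: 𝟙(2) · φ(326/2) = 1 · 162 = 162
  d = 163: 𝟙(163) · φ(326/163) = 1 · 1 = 1
  d = 326: 𝟙(326) · φ(326/326) = 1 · 1 = 1
Summing: (𝟙 * φ)(326) = 162 + 162 + 1 + 1 = 326.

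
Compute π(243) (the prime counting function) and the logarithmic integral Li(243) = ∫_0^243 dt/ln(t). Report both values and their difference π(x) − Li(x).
π(243) = 53;  Li(243) ≈ 58.16;  π(x) − Li(x) ≈ -5.16.

Direct count of primes ≤ 243 gives π(243) = 53. Numerical evaluation of the logarithmic integral gives Li(243) ≈ 58.16. The difference π(x) − Li(x) ≈ -5.16 is typically negative for small/moderate x (Li(x) overestimates), though Littlewood's theorem shows this sign changes infinitely often.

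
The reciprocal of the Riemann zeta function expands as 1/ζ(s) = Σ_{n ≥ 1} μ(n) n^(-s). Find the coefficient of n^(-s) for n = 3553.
μ(3553) = -1

Factor n = 3553 = 11 · 17 · 19. μ(n) = 0 if any exponent ≥ 2 (not squarefree); otherwise μ(n) = (−1)^{ω(n)} where ω(n) is the number of distinct prime factors. Applying: μ(3553) = -1.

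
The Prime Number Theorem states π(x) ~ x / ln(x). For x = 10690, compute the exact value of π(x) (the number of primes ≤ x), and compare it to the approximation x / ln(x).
π(10690) = 1303;  x/ln(x) ≈ 1152.30;  relative error ≈ 11.57%.

Directly count primes up to 10690: π(10690) = 1303. The PNT approximation gives 10690/ln(10690) ≈ 10690/9.27706 ≈ 1152.30. Relative error (π(x) − x/ln(x)) / π(x) ≈ 11.57%; the approximation is known to undercount slightly (Li(x) is a better estimate).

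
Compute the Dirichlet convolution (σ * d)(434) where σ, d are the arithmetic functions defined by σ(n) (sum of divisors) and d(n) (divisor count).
(σ * d)(434) = 1700

Divisors of 434: [1, 2, 7, 14, 31, 62, 217, 434]. For each d | 434:
  d = 1: σ(1) · d(434/1) = 1 · 8 = 8
  d = 2: σ(2) · d(434/2) = 3 · 4 = 12
  d = 7: σ(7) · d(434/7) = 8 · 4 = 32
  d = 14: σ(14) · d(434/14) = 24 · 2 = 48
  d = 31: σ(31) · d(434/31) = 32 · 4 = 128
  d = 62: σ(62) · d(434/62) = 96 · 2 = 192
  d = 217: σ(217) · d(434/217) = 256 · 2 = 512
  d = 434: σ(434) · d(434/434) = 768 · 1 = 768
Summing: (σ * d)(434) = 8 + 12 + 32 + 48 + 128 + 192 + 512 + 768 = 1700.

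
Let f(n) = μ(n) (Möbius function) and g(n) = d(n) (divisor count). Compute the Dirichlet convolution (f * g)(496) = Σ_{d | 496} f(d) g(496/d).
(μ * d)(496) = 1

Divisors of 496: [1, 2, 4, 8, 16, 31, 62, 124, 248, 496]. For each d | 496:
  d = 1: μ(1) · d(496/1) = 1 · 10 = 10
  d = 2: μ(2) · d(496/2) = -1 · 8 = -8
  d = 4: μ(4) · d(496/4) = 0 · 6 = 0
  d = 8: μ(8) · d(496/8) = 0 · 4 = 0
  d = 16: μ(16) · d(496/16) = 0 · 2 = 0
  d = 31: μ(31) · d(496/31) = -1 · 5 = -5
  d = 62: μ(62) · d(496/62) = 1 · 4 = 4
  d = 124: μ(124) · d(496/124) = 0 · 3 = 0
  d = 248: μ(248) · d(496/248) = 0 · 2 = 0
  d = 496: μ(496) · d(496/496) = 0 · 1 = 0
Summing: (μ * d)(496) = 10 + -8 + 0 + 0 + 0 + -5 + 4 + 0 + 0 + 0 = 1.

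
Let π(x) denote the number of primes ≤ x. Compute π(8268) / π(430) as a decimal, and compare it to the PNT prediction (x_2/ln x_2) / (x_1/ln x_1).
π(8268)/π(430) = 1036/82 ≈ 12.6341;  PNT prediction ≈ 12.9259.

π(430) = 82 and π(8268) = 1036, so π(8268)/π(430) ≈ 12.6341. The PNT-predicted ratio is (8268/ln(8268)) / (430/ln(430)) ≈ 12.9259. The two agree to within a few percent, as expected.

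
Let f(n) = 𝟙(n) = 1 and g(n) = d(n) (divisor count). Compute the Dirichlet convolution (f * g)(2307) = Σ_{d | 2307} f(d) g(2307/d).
(𝟙 * d)(2307) = 9

Divisors of 2307: [1, 3, 769, 2307]. For each d | 2307:
  d = 1: 𝟙(1) · d(2307/1) = 1 · 4 = 4
  d = 3: 𝟙(3) · d(2307/3) = 1 · 2 = 2
  d = 769: 𝟙(769) · d(2307/769) = 1 · 2 = 2
  d = 2307: 𝟙(2307) · d(2307/2307) = 1 · 1 = 1
Summing: (𝟙 * d)(2307) = 4 + 2 + 2 + 1 = 9.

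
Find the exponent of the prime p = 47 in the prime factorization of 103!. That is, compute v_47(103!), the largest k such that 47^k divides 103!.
v_47(103!) = 2

Legendre's formula: v_p(n!) = Σ_{k ≥ 1} ⌊n / p^k⌋. For p = 47, n = 103, the terms are:
  ⌊103/47^1⌋ = ⌊103/47⌋ = 2
(the next term ⌊103/47^2⌋ = 0, terminating the sum). Summing: v_47(103!) = 2 = 2.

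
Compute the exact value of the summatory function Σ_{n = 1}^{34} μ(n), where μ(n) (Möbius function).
Σ_{n ≤ 34} μ(n) = -2

Compute μ(n) for each 1 ≤ n ≤ 34: μ(1) = 1, μ(2) = -1, μ(3) = -1, μ(4) = 0, μ(5) = -1, μ(6) = 1, μ(7) = -1, μ(8) = 0, μ(9) = 0, μ(10) = 1, μ(11) = -1, μ(12) = 0, μ(13) = -1, μ(14) = 1, μ(15) = 1, μ(16) = 0, μ(17) = -1, μ(18) = 0, μ(19) = -1, μ(20) = 0, μ(21) = 1, μ(22) = 1, μ(23) = -1, μ(24) = 0, μ(25) = 0, μ(26) = 1, μ(27) = 0, μ(28) = 0, μ(29) = -1, μ(30) = -1, μ(31) = -1, μ(32) = 0, μ(33) = 1, μ(34) = 1. Summing all 34 values: -2. (Mertens function M(x) = Σ_{n ≤ x} μ(n); on average M(x) should be small (PNT ⟺ M(x) = o(x)).)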